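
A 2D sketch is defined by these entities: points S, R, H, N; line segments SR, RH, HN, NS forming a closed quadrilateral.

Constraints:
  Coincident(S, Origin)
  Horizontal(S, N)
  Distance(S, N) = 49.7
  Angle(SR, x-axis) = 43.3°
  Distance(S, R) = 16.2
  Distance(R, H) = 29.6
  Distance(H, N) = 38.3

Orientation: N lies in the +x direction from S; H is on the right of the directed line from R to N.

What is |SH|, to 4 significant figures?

24.22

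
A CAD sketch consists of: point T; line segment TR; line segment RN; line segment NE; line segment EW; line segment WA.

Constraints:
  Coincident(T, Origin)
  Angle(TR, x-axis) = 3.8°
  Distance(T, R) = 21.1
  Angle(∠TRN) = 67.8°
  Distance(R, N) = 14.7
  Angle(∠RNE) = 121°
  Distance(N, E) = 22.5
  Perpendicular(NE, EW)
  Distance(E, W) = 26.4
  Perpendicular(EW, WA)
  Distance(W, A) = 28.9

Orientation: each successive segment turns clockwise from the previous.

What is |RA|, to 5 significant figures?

13.849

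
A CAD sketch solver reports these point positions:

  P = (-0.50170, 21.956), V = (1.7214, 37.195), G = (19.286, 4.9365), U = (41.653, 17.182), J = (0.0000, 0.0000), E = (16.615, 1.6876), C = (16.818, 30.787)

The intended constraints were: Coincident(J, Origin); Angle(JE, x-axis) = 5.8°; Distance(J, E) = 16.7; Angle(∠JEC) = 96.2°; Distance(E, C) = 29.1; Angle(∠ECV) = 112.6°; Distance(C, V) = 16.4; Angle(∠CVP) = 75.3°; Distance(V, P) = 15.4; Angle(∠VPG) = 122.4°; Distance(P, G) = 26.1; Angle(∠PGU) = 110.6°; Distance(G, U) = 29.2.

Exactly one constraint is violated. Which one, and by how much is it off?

Distance(G, U) = 29.2 — off by 3.70.

J = (0.00, 0.00) ✓; JE at 5.800° ✓; |JE| = 16.70 ✓; ∠JEC = 96.20° ✓; |EC| = 29.10 ✓; ∠ECV = 112.6° ✓; |CV| = 16.40 ✓; ∠CVP = 75.30° ✓; |VP| = 15.40 ✓; ∠VPG = 122.4° ✓; |PG| = 26.10 ✓; ∠PGU = 110.6° ✓; |GU| = 25.50 ✗.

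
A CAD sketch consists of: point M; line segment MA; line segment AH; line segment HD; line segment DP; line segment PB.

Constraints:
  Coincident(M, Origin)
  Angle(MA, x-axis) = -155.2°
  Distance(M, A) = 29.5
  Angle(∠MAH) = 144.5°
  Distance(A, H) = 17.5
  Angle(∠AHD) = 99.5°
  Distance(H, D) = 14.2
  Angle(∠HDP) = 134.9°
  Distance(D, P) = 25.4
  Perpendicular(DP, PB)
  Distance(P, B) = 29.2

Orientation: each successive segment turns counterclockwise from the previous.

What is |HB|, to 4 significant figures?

40.26

∠HDP = 134.9° gives DP at 5.900° from the x-axis; with |DP| = 25.4, P = (0.8197, -33.94). DP is perpendicular to PB, so PB runs at 95.90°; with |PB| = 29.2, B = (-2.182, -4.893). Then |HB| = |B − H| = 40.26.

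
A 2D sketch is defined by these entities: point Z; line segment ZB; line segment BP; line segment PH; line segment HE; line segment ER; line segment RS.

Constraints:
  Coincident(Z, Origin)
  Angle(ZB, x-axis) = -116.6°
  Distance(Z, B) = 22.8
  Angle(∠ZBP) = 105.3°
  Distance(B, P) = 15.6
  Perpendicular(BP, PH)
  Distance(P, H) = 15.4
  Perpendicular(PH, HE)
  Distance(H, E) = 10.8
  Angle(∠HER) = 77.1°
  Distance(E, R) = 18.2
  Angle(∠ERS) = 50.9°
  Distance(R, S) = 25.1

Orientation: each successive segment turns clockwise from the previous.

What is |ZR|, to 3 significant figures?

28.5

The perpendicularity gives HE at right angles to PH, so HE runs at -11.3°; with |HE| = 10.8, E = (-11.9, -4.34). ∠HER = 77.1° gives ER at -114° from the x-axis; with |ER| = 18.2, R = (-19.4, -20.9). Then |ZR| = |R − Z| = 28.5.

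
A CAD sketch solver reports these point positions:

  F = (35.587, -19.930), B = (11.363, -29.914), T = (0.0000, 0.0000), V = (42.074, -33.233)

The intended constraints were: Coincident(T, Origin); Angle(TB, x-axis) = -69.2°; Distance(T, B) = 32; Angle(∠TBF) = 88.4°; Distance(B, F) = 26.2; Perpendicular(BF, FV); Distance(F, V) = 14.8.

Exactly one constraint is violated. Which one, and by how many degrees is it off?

Perpendicular(BF, FV) — off by 3.60°.

T = (0.00, 0.00) ✓; TB at -69.20° ✓; |TB| = 32.00 ✓; ∠TBF = 88.40° ✓; |BF| = 26.20 ✓; ∠(BF, FV) = 86.40° ✗; |FV| = 14.80 ✓.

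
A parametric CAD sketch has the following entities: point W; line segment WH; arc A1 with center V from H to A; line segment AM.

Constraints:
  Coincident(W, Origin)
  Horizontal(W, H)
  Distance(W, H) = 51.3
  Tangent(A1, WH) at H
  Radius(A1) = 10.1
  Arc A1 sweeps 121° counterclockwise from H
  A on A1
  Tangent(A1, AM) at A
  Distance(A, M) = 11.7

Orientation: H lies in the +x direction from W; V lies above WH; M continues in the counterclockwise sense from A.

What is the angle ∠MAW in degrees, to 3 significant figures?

73.3°

W is at the origin; W and H share the same y with |WH| = 51.3 and H on the +x side, so H = (51.3, 0.00). Since A1 is tangent to WH there, VH ⟂ WH, so V = H + (0, 10.1) = (51.3, 10.1). On A1, H sits at bearing -90° from V; a 121° counterclockwise sweep puts A at bearing 31°, so A = V + 10.1·(cos 31°, sin 31°) = (60.0, 15.3). Tangency of A1 to AM means the radius VA is perpendicular to AM, so AM runs along (−sin 31°, cos 31°); with |AM| = 11.7, M = (53.9, 25.3). Then cos ∠MAW = AM·AW / (|AM||AW|), giving 73.3°.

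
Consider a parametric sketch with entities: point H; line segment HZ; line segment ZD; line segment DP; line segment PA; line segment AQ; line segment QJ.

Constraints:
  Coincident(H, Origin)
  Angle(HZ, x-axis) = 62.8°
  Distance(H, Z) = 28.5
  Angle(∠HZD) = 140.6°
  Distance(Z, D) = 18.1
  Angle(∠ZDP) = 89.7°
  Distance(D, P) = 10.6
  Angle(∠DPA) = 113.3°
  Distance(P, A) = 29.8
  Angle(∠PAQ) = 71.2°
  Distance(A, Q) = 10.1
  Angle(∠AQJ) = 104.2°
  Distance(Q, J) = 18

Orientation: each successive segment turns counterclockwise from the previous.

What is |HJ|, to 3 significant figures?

31.2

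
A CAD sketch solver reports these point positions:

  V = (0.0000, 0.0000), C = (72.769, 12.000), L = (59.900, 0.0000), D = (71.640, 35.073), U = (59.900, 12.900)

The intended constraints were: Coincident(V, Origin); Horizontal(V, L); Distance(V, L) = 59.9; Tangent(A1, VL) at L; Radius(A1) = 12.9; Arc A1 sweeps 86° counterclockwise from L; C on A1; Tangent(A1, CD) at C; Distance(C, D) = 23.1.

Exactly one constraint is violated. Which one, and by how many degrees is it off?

Tangent(A1, CD) at C — off by 6.80°.

V = (0.00, 0.00) ✓; V.y = 0.00, L.y = 0.00 ✓; |VL| = 59.90 ✓; ∠(UL, LV) = 90.00° ✓; |UL| = 12.90 ✓; bearing(U→C) − bearing(U→L) = 86.00° ✓; |UC| = 12.90 ✓; ∠(UC, CD) = 83.20° ✗; |CD| = 23.10 ✓.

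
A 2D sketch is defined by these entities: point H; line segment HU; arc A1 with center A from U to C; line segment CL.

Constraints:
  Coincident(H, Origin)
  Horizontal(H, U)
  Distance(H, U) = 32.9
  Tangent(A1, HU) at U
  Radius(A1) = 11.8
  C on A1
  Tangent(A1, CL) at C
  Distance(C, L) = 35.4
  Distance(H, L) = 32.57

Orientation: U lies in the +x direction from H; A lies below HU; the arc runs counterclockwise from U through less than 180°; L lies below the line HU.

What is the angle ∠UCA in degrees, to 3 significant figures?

63.9°

Checks: H = (0.00, 0.00) ✓; |AC| = 11.80 ✓; ∠(AC, CL) = 90.00° ✓; |CL| = 35.40 ✓; |HL| = 32.57 ✓.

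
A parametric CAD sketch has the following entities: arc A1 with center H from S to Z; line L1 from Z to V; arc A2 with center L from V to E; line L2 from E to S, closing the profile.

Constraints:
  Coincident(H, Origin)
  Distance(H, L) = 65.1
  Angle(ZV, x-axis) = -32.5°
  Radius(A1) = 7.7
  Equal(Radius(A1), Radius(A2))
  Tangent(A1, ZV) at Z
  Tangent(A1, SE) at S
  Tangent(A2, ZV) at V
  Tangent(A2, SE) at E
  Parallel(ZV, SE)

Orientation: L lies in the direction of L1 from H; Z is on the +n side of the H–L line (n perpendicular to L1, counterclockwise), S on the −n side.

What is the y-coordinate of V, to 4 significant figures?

-28.48

Tangency of A1 to both parallel lines with radius 7.7 puts Z and S at H ± 7.7·n: Z = (4.137, 6.494), S = (-4.137, -6.494). Equal radii place V and E the same way about L: V = L + 7.7·n = (59.04, -28.48), E = L − 7.7·n = (50.77, -41.47). So V.y = -28.48.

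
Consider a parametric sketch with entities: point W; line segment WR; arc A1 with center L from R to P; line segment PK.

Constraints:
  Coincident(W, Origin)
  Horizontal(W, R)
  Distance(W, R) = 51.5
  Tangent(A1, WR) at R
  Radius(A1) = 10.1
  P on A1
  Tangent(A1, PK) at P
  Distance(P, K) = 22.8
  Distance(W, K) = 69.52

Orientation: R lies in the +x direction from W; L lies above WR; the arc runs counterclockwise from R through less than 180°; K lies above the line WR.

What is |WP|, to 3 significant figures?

62.5

Checks: |LP| = 10.10 ✓; ∠(LP, PK) = 90.00° ✓; |PK| = 22.80 ✓; |WK| = 69.52 ✓.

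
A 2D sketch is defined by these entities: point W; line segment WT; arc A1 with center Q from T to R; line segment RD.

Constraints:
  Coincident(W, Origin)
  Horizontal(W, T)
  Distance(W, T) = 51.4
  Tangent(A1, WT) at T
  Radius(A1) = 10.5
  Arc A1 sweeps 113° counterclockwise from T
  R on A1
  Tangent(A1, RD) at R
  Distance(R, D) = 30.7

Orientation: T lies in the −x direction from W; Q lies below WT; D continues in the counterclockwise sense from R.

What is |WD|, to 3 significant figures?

65.2

W is at the origin; WT is horizontal with |WT| = 51.4 and T on the −x side, so T = (-51.4, 0.00). Tangency of A1 to WT means the radius QT is perpendicular to WT, so Q = T + (0, -10.5) = (-51.4, -10.5). On A1, T sits at bearing 90° from Q; a 113° counterclockwise sweep puts R at bearing 203°, so R = Q + 10.5·(cos 203°, sin 203°) = (-61.1, -14.6). Since A1 is tangent to RD there, QR ⟂ RD, so RD runs along (−sin 203°, cos 203°); with |RD| = 30.7, D = (-49.1, -42.9). Then |WD| = |D − W| = 65.2.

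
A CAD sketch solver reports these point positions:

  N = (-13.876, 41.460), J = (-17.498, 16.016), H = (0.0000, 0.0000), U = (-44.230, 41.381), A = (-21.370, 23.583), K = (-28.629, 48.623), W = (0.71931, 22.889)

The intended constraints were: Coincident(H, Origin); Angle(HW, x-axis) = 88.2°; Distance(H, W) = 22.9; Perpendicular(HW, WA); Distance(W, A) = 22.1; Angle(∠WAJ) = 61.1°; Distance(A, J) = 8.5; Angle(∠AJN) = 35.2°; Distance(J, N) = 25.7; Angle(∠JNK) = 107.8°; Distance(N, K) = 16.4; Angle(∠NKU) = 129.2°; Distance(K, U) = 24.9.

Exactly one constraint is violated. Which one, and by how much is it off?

Distance(K, U) = 24.9 — off by 7.70.

H = (0.00, 0.00) ✓; HW at 88.20° ✓; |HW| = 22.90 ✓; ∠(HW, WA) = 90.00° ✓; |WA| = 22.10 ✓; ∠WAJ = 61.10° ✓; |AJ| = 8.500 ✓; ∠AJN = 35.20° ✓; |JN| = 25.70 ✓; ∠JNK = 107.8° ✓; |NK| = 16.40 ✓; ∠NKU = 129.2° ✓; |KU| = 17.20 ✗.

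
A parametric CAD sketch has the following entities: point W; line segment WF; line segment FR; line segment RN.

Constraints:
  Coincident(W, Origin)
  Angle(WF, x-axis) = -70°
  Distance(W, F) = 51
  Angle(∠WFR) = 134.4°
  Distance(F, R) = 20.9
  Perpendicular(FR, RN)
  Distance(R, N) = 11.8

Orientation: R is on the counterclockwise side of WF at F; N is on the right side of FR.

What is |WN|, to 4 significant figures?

74.35

W is at the origin; WF runs at -70.0° with length 51.0, so F = 51.0·(cos -70.0°, sin -70.0°) = (17.44, -47.92). ∠WFR = 134.4°, so FR runs at -70.0° + (180° − 134.4°) = -24.40° from the x-axis; with |FR| = 20.9, R = F + 20.9·(cos -24.40°, sin -24.40°) = (36.48, -56.56). The perpendicularity gives RN at right angles to FR; with |RN| = 11.8 on the right of FR, N = R + 11.8·(-0.4131, -0.9107) = (31.60, -67.30). Then |WN| = |N − W| = 74.35.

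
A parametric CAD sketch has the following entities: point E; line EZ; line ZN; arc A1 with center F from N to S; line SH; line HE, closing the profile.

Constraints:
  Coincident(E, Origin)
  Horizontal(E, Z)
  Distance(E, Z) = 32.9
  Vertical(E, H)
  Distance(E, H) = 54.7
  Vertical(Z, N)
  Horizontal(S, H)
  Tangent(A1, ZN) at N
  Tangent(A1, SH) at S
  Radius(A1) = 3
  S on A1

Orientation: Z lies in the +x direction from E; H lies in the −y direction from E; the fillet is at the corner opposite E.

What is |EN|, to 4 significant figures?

61.28

E is at the origin; EZ is horizontal with |EZ| = 32.9 and Z on the +x side, so Z = (32.90, 0.000). EH is vertical with |EH| = 54.7 and H on the −y side, so H = (0.000, -54.70). The virtual corner opposite E is at (32.90, -54.70). Since A1 is tangent to ZN there, FN ⟂ ZN and tangency of A1 to SH means the radius FS is perpendicular to SH, with radius 3.0, so the center F sits 3.0 in from both sides at F = (29.90, -51.70). That places the tangent points at N = (32.90, -51.70) on ZN and S = (29.90, -54.70) on SH. Then |EN| = |N − E| = 61.28.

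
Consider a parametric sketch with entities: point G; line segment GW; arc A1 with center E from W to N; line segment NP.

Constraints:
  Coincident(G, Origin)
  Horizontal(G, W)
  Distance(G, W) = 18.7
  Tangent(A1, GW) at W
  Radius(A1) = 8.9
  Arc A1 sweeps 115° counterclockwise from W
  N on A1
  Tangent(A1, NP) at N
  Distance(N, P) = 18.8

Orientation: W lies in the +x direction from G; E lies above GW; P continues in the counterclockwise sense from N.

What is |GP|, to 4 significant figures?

35.16

G is at the origin; GW is horizontal with |GW| = 18.7 and W on the +x side, so W = (18.70, 0.000). Tangency of A1 to GW means the radius EW is perpendicular to GW, so E = W + (0, 8.9) = (18.70, 8.900). On A1, W sits at bearing -90° from E; a 115° counterclockwise sweep puts N at bearing 25°, so N = E + 8.9·(cos 25°, sin 25°) = (26.77, 12.66). Tangency of A1 to NP means the radius EN is perpendicular to NP, so NP runs along (−sin 25°, cos 25°); with |NP| = 18.8, P = (18.82, 29.70). Then |GP| = |P − G| = 35.16.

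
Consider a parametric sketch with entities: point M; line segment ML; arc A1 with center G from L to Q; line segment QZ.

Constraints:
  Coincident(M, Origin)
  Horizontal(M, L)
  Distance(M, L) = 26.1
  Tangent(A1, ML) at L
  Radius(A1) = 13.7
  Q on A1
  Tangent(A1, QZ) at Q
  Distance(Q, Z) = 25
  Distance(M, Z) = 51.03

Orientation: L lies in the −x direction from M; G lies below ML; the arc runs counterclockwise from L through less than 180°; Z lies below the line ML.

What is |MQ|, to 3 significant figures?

43.1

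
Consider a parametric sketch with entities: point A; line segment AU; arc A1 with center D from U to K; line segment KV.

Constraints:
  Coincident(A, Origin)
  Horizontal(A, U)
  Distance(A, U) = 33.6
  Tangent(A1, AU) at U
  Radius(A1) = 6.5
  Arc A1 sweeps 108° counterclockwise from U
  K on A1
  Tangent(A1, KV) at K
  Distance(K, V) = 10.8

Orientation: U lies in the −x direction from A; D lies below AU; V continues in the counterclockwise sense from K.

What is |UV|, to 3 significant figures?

19.0

A is at the origin; AU is horizontal with |AU| = 33.6 and U on the −x side, so U = (-33.6, 0.00). Tangency of A1 to AU means the radius DU is perpendicular to AU, so D = U + (0, -6.5) = (-33.6, -6.50). On A1, U sits at bearing 90° from D; a 108° counterclockwise sweep puts K at bearing 198°, so K = D + 6.5·(cos 198°, sin 198°) = (-39.8, -8.51). Tangency of A1 to KV means the radius DK is perpendicular to KV, so KV runs along (−sin 198°, cos 198°); with |KV| = 10.8, V = (-36.4, -18.8). Then |UV| = |V − U| = 19.0.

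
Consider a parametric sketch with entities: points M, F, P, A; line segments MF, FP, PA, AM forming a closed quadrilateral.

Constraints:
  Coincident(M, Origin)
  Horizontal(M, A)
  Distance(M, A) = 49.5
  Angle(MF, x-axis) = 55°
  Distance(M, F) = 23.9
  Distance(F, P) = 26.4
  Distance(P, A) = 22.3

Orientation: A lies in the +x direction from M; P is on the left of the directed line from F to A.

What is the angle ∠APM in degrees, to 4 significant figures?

88.17°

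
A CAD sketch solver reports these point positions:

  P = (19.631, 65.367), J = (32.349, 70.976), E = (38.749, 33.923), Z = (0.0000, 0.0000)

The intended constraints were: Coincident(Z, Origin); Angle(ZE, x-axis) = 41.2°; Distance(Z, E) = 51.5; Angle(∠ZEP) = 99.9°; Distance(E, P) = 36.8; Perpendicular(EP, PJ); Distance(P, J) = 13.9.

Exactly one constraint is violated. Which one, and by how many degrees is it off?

Perpendicular(EP, PJ) — off by 7.50°.

Z = (0.00, 0.00) ✓; ZE at 41.20° ✓; |ZE| = 51.50 ✓; ∠ZEP = 99.90° ✓; |EP| = 36.80 ✓; ∠(EP, PJ) = 97.50° ✗; |PJ| = 13.90 ✓.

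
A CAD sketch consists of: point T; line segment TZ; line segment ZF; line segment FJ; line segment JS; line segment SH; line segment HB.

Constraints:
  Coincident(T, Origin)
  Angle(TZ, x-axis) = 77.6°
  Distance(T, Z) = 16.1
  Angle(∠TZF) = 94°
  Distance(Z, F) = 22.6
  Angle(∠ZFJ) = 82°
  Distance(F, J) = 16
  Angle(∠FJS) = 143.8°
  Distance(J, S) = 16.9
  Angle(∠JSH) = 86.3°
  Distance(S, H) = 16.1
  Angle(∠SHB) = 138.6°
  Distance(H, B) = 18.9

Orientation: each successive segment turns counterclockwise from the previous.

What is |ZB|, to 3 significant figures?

3.77

T is at the origin; TZ runs at 77.6° with length 16.1, so Z = (3.46, 15.7). ∠TZF = 94.0° gives ZF at 164° from the x-axis; with |ZF| = 22.6, F = (-18.2, 22.1). ∠ZFJ = 82.0° gives FJ at -98.4° from the x-axis; with |FJ| = 16.0, J = (-20.6, 6.28). ∠FJS = 143.8° gives JS at -62.2° from the x-axis; with |JS| = 16.9, S = (-12.7, -8.67). ∠JSH = 86.3° gives SH at 31.5° from the x-axis; with |SH| = 16.1, H = (1.05, -0.260). ∠SHB = 138.6° gives HB at 72.9° from the x-axis; with |HB| = 18.9, B = (6.61, 17.8). Then |ZB| = |B − Z| = 3.77.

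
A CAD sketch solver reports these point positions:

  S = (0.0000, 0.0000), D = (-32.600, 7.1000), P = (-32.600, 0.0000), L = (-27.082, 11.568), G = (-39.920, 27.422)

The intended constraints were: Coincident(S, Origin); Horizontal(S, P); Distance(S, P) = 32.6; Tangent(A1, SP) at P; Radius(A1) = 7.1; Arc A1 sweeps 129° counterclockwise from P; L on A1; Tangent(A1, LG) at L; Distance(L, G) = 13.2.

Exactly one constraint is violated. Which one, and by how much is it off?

Distance(L, G) = 13.2 — off by 7.20.

S = (0.00, 0.00) ✓; S.y = 0.00, P.y = 0.00 ✓; |SP| = 32.60 ✓; ∠(DP, PS) = 90.00° ✓; |DP| = 7.100 ✓; bearing(D→L) − bearing(D→P) = 129.0° ✓; |DL| = 7.100 ✓; ∠(DL, LG) = 90.00° ✓; |LG| = 20.40 ✗.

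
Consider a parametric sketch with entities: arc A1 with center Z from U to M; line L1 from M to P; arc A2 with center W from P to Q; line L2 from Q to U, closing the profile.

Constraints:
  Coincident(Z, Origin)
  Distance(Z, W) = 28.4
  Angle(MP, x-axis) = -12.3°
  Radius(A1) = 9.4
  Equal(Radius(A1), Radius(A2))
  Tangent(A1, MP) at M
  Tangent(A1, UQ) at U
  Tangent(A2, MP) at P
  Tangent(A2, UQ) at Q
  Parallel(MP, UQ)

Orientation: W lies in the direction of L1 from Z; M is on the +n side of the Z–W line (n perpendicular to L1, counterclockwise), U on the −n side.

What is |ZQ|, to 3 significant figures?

29.9

The slot axis is L1's direction at -12.3°, so u = (cos -12.3°, sin -12.3°) = (0.977, -0.213) and n = (−sin -12.3°, cos -12.3°) = (0.213, 0.977). Z is at the origin and W lies 28.4 along u from Z, so W = 28.4·u = (27.7, -6.05). Tangency of A1 to both parallel lines with radius 9.4 puts M and U at Z ± 9.4·n: M = (2.00, 9.18), U = (-2.00, -9.18). Equal radii place P and Q the same way about W: P = W + 9.4·n = (29.8, 3.13), Q = W − 9.4·n = (25.7, -15.2). Then |ZQ| = |Q − Z| = 29.9.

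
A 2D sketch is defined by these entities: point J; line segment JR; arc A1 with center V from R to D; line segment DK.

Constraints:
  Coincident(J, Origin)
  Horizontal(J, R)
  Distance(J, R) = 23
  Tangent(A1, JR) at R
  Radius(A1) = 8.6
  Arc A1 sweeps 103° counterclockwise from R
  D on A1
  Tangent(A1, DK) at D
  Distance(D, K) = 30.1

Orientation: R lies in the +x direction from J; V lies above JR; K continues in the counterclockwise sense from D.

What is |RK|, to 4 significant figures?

39.90

J is at the origin; JR is horizontal with |JR| = 23.0 and R on the +x side, so R = (23.00, 0.000). A1 meets JR tangentially, so VR is at right angles to JR, so V = R + (0, 8.6) = (23.00, 8.600). On A1, R sits at bearing -90° from V; a 103° counterclockwise sweep puts D at bearing 13°, so D = V + 8.6·(cos 13°, sin 13°) = (31.38, 10.53). Tangency of A1 to DK means the radius VD is perpendicular to DK, so DK runs along (−sin 13°, cos 13°); with |DK| = 30.1, K = (24.61, 39.86). Then |RK| = |K − R| = 39.90.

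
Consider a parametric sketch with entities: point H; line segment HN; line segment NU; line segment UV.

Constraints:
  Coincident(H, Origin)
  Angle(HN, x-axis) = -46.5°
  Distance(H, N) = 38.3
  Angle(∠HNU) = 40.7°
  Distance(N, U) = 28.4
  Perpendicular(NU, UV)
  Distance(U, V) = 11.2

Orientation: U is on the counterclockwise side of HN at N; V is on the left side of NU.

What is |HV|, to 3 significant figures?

13.8

H is at the origin; HN runs at -46.5° with length 38.3, so N = 38.3·(cos -46.5°, sin -46.5°) = (26.4, -27.8). ∠HNU = 40.7°, so NU runs at -46.5° + (180° − 40.7°) = 92.8° from the x-axis; with |NU| = 28.4, U = N + 28.4·(cos 92.8°, sin 92.8°) = (25.0, 0.584). NU ⟂ UV; with |UV| = 11.2 on the left of NU, V = U + 11.2·(-0.999, -0.0488) = (13.8, 0.0371). Then |HV| = |V − H| = 13.8.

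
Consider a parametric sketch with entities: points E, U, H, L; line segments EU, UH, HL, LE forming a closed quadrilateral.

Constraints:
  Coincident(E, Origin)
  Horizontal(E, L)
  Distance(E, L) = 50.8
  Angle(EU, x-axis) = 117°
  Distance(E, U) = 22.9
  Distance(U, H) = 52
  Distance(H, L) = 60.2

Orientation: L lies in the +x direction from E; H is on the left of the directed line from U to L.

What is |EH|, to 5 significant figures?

62.223

E is at the origin; E and L share the same y with |EL| = 50.8 and L in +x, so L = (50.8, 0). EU runs at 117.0° with |EU| = 22.9, so U = (-10.396, 20.404). H is determined by |UH| = 52.0 and |HL| = 60.2 together: it lies at the intersection of circle(U, 52.0) and circle(L, 60.2). With |UL| = 64.508, the foot of the radical line on UL is 25.123 from U and the perpendicular offset is √(52.0² − 25.123²) = 45.528. Taking the left-of-UL solution: H = (27.837, 55.649).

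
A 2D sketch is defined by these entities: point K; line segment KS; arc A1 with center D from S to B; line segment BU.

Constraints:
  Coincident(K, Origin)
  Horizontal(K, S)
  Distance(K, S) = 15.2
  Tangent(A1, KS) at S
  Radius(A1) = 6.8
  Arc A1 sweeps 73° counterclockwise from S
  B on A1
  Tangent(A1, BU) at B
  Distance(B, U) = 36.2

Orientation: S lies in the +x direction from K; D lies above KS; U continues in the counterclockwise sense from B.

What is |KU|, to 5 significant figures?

50.962

On A1, S sits at bearing -90° from D; a 73° counterclockwise sweep puts B at bearing -17°, so B = D + 6.8·(cos -17°, sin -17°) = (21.703, 4.8119). Since A1 is tangent to BU there, DB ⟂ BU, so BU runs along (−sin -17°, cos -17°); with |BU| = 36.2, U = (32.287, 39.430). Then |KU| = |U − K| = 50.962.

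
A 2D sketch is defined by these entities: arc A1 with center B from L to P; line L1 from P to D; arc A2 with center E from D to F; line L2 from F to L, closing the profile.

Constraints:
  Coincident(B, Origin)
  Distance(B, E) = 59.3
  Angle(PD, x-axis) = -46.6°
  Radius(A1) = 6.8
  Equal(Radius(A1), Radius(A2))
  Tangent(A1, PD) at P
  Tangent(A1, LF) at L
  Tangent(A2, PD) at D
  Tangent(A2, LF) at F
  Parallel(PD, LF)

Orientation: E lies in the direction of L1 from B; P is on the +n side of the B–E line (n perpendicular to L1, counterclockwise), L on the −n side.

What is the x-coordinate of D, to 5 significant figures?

45.685

The slot axis is L1's direction at -46.6°, so u = (cos -46.6°, sin -46.6°) = (0.68709, -0.72657) and n = (−sin -46.6°, cos -46.6°) = (0.72657, 0.68709). B is at the origin and E lies 59.3 along u from B, so E = 59.3·u = (40.744, -43.086). Tangency of A1 to both parallel lines with radius 6.8 puts P and L at B ± 6.8·n: P = (4.9407, 4.6722), L = (-4.9407, -4.6722). Equal radii place D and F the same way about E: D = E + 6.8·n = (45.685, -38.414), F = E − 6.8·n = (35.804, -47.758). So D.x = 45.685.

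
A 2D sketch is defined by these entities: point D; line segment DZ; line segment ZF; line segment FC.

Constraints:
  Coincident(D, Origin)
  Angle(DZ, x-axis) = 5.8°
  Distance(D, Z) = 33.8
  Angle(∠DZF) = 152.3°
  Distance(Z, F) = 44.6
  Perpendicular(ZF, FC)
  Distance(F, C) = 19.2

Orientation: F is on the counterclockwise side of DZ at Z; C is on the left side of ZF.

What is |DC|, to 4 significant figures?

74.61

D is at the origin; DZ runs at 5.8° with length 33.8, so Z = 33.8·(cos 5.8°, sin 5.8°) = (33.63, 3.416). ∠DZF = 152.3°, so ZF runs at 5.8° + (180° − 152.3°) = 33.50° from the x-axis; with |ZF| = 44.6, F = Z + 44.6·(cos 33.50°, sin 33.50°) = (70.82, 28.03). ZF is perpendicular to FC; with |FC| = 19.2 on the left of ZF, C = F + 19.2·(-0.5519, 0.8339) = (60.22, 44.04). Then |DC| = |C − D| = 74.61.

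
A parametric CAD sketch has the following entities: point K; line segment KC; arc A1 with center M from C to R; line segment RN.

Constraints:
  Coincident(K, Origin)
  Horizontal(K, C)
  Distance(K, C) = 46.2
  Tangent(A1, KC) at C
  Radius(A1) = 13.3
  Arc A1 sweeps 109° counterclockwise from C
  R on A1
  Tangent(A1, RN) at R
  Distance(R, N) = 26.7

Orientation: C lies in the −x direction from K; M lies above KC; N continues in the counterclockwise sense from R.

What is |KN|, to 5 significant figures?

60.242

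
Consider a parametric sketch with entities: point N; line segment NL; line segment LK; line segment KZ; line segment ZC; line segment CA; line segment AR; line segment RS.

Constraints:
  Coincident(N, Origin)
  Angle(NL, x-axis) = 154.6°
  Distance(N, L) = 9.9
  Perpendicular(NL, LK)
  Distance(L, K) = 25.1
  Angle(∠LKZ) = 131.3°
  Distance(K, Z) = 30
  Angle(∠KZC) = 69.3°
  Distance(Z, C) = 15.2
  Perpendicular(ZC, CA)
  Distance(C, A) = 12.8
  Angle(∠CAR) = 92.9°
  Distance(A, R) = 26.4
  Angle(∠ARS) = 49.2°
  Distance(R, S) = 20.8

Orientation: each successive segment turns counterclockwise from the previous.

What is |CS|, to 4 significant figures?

13.78

N is at the origin; NL runs at 154.6° with length 9.9, so L = (-8.943, 4.246). NL is perpendicular to LK, so LK runs at -115.4°; with |LK| = 25.1, K = (-19.71, -18.43). ∠LKZ = 131.3° gives KZ at -66.70° from the x-axis; with |KZ| = 30.0, Z = (-7.843, -45.98). ∠KZC = 69.3° gives ZC at 44.00° from the x-axis; with |ZC| = 15.2, C = (3.091, -35.42). ZC ⟂ CA, so CA runs at 134.0°; with |CA| = 12.8, A = (-5.801, -26.21). ∠CAR = 92.9° gives AR at -138.9° from the x-axis; with |AR| = 26.4, R = (-25.69, -43.57). ∠ARS = 49.2° gives RS at -8.100° from the x-axis; with |RS| = 20.8, S = (-5.102, -46.50). Then |CS| = |S − C| = 13.78.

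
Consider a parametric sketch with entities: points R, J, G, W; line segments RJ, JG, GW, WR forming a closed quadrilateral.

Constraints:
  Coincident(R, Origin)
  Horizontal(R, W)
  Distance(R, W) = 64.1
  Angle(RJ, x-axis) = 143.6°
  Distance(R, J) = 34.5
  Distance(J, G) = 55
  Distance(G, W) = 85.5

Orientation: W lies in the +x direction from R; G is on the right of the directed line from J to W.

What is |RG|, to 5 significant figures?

36.136

Checks: |JG| = 55.00 ✓; |GW| = 85.50 ✓.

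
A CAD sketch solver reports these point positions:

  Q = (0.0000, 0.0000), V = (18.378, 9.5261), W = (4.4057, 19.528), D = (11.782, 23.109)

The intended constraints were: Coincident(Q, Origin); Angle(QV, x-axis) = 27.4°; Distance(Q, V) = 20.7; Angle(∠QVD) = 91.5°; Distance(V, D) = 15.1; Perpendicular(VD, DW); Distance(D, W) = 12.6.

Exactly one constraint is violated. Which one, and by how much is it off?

Distance(D, W) = 12.6 — off by 4.40.

Q = (0.00, 0.00) ✓; QV at 27.40° ✓; |QV| = 20.70 ✓; ∠QVD = 91.50° ✓; |VD| = 15.10 ✓; ∠(VD, DW) = 89.99° ✓; |DW| = 8.200 ✗.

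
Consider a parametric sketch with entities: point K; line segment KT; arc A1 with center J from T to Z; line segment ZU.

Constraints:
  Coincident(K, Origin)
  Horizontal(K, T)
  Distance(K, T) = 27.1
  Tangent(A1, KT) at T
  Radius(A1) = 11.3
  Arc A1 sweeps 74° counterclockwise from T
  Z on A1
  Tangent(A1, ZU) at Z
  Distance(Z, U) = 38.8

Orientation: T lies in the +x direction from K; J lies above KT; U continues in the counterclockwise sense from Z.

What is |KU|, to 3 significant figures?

66.6

K is at the origin; KT is horizontal with |KT| = 27.1 and T on the +x side, so T = (27.1, 0.00). Tangency of A1 to KT means the radius JT is perpendicular to KT, so J = T + (0, 11.3) = (27.1, 11.3). On A1, T sits at bearing -90° from J; a 74° counterclockwise sweep puts Z at bearing -16°, so Z = J + 11.3·(cos -16°, sin -16°) = (38.0, 8.19). Since A1 is tangent to ZU there, JZ ⟂ ZU, so ZU runs along (−sin -16°, cos -16°); with |ZU| = 38.8, U = (48.7, 45.5). Then |KU| = |U − K| = 66.6.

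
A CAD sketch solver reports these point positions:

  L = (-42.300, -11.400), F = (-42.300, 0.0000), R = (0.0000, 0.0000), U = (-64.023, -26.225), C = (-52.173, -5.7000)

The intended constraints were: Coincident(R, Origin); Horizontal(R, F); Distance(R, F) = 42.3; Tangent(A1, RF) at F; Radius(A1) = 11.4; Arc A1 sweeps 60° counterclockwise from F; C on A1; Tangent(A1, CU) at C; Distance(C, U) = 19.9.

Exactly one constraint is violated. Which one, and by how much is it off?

Distance(C, U) = 19.9 — off by 3.80.

R = (0.00, 0.00) ✓; R.y = 0.00, F.y = 0.00 ✓; |RF| = 42.30 ✓; ∠(LF, FR) = 90.00° ✓; |LF| = 11.40 ✓; bearing(L→C) − bearing(L→F) = 60.00° ✓; |LC| = 11.40 ✓; ∠(LC, CU) = 90.00° ✓; |CU| = 23.70 ✗.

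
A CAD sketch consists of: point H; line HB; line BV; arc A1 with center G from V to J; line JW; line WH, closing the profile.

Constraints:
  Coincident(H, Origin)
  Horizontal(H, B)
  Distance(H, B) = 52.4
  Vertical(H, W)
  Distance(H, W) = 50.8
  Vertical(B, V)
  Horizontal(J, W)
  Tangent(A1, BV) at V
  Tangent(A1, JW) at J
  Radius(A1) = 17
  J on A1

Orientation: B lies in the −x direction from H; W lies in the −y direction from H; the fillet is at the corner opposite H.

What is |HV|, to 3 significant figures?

62.4

H is at the origin; HB is horizontal with |HB| = 52.4 and B on the −x side, so B = (-52.4, 0.00). HW is vertical with |HW| = 50.8 and W on the −y side, so W = (0.00, -50.8). The virtual corner opposite H is at (-52.4, -50.8). The tangent condition forces GV to be normal to BV and the tangent condition forces GJ to be normal to JW, with radius 17.0, so the center G sits 17.0 in from both sides at G = (-35.4, -33.8). That places the tangent points at V = (-52.4, -33.8) on BV and J = (-35.4, -50.8) on JW. Then |HV| = |V − H| = 62.4.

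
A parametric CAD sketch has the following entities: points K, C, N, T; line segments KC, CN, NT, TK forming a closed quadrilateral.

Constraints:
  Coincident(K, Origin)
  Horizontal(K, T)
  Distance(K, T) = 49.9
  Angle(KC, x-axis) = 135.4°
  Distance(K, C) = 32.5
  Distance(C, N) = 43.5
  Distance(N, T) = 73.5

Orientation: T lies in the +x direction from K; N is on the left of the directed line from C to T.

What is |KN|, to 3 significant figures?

57.2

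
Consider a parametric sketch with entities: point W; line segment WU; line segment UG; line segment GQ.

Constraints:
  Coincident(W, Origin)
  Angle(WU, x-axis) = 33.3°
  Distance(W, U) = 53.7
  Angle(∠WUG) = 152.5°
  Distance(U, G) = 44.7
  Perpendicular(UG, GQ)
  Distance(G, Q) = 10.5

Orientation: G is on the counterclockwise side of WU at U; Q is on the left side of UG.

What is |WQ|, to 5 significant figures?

93.433

W is at the origin; WU runs at 33.3° with length 53.7, so U = 53.7·(cos 33.3°, sin 33.3°) = (44.883, 29.483). ∠WUG = 152.5°, so UG runs at 33.3° + (180° − 152.5°) = 60.800° from the x-axis; with |UG| = 44.7, G = U + 44.7·(cos 60.800°, sin 60.800°) = (66.690, 68.502). The perpendicularity gives GQ at right angles to UG; with |GQ| = 10.5 on the left of UG, Q = G + 10.5·(-0.87292, 0.48786) = (57.525, 73.625). Then |WQ| = |Q − W| = 93.433.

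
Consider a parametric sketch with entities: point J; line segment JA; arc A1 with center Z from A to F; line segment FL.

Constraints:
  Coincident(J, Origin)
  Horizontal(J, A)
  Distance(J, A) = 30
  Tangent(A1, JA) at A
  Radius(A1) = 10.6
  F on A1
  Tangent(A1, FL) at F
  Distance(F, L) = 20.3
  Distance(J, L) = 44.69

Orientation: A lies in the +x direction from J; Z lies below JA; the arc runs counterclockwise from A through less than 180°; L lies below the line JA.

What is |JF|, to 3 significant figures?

25.6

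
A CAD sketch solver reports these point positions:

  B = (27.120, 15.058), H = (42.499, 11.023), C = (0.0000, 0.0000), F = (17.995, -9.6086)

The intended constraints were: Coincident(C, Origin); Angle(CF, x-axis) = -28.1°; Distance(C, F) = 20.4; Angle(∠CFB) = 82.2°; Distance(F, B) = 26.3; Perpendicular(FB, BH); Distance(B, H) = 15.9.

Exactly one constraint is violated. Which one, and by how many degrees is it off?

Perpendicular(FB, BH) — off by 5.60°.

C = (0.00, 0.00) ✓; CF at -28.10° ✓; |CF| = 20.40 ✓; ∠CFB = 82.20° ✓; |FB| = 26.30 ✓; ∠(FB, BH) = 84.40° ✗; |BH| = 15.90 ✓.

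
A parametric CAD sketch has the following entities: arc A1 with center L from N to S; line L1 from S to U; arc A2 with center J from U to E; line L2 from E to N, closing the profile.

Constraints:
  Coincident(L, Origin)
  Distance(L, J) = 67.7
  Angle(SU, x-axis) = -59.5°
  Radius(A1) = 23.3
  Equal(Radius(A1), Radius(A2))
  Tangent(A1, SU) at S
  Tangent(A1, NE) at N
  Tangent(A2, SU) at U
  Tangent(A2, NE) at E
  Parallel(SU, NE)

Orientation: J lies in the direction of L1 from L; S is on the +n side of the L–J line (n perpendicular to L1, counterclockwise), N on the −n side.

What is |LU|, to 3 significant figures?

71.6

The slot axis is L1's direction at -59.5°, so u = (cos -59.5°, sin -59.5°) = (0.508, -0.862) and n = (−sin -59.5°, cos -59.5°) = (0.862, 0.508). L is at the origin and J lies 67.7 along u from L, so J = 67.7·u = (34.4, -58.3). Tangency of A1 to both parallel lines with radius 23.3 puts S and N at L ± 23.3·n: S = (20.1, 11.8), N = (-20.1, -11.8). Equal radii place U and E the same way about J: U = J + 23.3·n = (54.4, -46.5), E = J − 23.3·n = (14.3, -70.2). Then |LU| = |U − L| = 71.6.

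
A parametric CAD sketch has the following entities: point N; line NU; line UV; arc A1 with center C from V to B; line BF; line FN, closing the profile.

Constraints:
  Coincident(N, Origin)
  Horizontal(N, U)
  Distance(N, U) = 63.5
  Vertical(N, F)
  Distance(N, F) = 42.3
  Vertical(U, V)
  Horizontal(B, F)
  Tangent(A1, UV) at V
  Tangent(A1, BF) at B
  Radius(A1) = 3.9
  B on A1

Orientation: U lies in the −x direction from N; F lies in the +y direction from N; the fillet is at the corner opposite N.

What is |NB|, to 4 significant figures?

73.09

The virtual corner opposite N is at (-63.50, 42.30). A1 meets UV tangentially, so CV is at right angles to UV and A1 meets BF tangentially, so CB is at right angles to BF, with radius 3.9, so the center C sits 3.9 in from both sides at C = (-59.60, 38.40). That places the tangent points at V = (-63.50, 38.40) on UV and B = (-59.60, 42.30) on BF. Then |NB| = |B − N| = 73.09.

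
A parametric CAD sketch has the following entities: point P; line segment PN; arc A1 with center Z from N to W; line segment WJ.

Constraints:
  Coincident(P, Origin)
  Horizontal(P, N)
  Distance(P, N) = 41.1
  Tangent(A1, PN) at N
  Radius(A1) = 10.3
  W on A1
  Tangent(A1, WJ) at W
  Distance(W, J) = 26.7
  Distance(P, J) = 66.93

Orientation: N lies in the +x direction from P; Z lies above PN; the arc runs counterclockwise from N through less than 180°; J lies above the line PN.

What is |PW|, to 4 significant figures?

51.61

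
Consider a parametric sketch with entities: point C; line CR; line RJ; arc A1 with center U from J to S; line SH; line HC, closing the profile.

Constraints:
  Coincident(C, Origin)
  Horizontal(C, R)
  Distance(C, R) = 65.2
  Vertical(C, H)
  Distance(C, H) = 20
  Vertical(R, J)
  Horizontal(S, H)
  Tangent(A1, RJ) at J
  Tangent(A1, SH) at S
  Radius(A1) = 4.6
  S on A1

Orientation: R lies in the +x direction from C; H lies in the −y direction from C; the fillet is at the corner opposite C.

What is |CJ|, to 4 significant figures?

66.99

The virtual corner opposite C is at (65.20, -20.00). The tangent condition forces UJ to be normal to RJ and tangency of A1 to SH means the radius US is perpendicular to SH, with radius 4.6, so the center U sits 4.6 in from both sides at U = (60.60, -15.40). That places the tangent points at J = (65.20, -15.40) on RJ and S = (60.60, -20.00) on SH. Then |CJ| = |J − C| = 66.99.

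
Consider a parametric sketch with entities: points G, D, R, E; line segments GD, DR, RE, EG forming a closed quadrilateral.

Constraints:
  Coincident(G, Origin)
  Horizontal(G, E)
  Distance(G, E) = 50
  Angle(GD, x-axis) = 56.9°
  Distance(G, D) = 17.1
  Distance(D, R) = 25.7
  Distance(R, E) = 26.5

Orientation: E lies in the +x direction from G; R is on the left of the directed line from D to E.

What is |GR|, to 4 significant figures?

40.15

G is at the origin; G and E share the same y with |GE| = 50.0 and E in +x, so E = (50.0, 0). GD runs at 56.9° with |GD| = 17.1, so D = (9.338, 14.32). R is determined by |DR| = 25.7 and |RE| = 26.5 together: it lies at the intersection of circle(D, 25.7) and circle(E, 26.5). With |DE| = 43.11, the foot of the radical line on DE is 21.07 from D and the perpendicular offset is √(25.7² − 21.07²) = 14.71. Taking the left-of-DE solution: R = (34.10, 21.20).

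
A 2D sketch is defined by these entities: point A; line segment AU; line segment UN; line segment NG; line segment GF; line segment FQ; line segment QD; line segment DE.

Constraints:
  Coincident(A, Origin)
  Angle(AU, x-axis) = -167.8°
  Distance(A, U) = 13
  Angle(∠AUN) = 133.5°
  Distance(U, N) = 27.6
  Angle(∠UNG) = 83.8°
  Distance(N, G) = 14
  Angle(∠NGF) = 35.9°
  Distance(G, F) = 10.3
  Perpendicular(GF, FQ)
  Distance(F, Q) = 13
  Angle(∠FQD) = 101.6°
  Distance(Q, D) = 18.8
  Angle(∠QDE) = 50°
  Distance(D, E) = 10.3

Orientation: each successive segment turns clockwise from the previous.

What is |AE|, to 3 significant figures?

43.5

A is at the origin; AU runs at -167.8° with length 13.0, so U = (-12.7, -2.75). ∠AUN = 133.5° gives UN at 146° from the x-axis; with |UN| = 27.6, N = (-35.5, 12.8). ∠UNG = 83.8° gives NG at 49.5° from the x-axis; with |NG| = 14.0, G = (-26.4, 23.5). ∠NGF = 35.9° gives GF at -94.6° from the x-axis; with |GF| = 10.3, F = (-27.2, 13.2). The perpendicularity gives FQ at right angles to GF, so FQ runs at 175°; with |FQ| = 13.0, Q = (-40.2, 14.2). ∠FQD = 101.6° gives QD at 97.0° from the x-axis; with |QD| = 18.8, D = (-42.5, 32.9). ∠QDE = 50.0° gives DE at -33.0° from the x-axis; with |DE| = 10.3, E = (-33.9, 27.3). Then |AE| = |E − A| = 43.5.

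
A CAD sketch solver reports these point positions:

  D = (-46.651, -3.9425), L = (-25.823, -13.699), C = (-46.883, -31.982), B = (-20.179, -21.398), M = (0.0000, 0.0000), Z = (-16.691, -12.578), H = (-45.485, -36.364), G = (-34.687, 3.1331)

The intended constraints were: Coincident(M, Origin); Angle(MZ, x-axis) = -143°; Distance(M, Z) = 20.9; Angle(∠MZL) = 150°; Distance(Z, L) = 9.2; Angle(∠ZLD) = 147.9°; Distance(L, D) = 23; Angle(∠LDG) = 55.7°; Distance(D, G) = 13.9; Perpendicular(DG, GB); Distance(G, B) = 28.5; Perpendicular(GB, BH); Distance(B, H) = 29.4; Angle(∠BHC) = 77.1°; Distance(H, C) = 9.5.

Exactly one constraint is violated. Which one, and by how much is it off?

Distance(H, C) = 9.5 — off by 4.90.

M = (0.00, 0.00) ✓; MZ at -143.0° ✓; |MZ| = 20.90 ✓; ∠MZL = 150.0° ✓; |ZL| = 9.201 ✓; ∠ZLD = 147.9° ✓; |LD| = 23.00 ✓; ∠LDG = 55.70° ✓; |DG| = 13.90 ✓; ∠(DG, GB) = 90.00° ✓; |GB| = 28.50 ✓; ∠(GB, BH) = 90.00° ✓; |BH| = 29.40 ✓; ∠BHC = 77.09° ✓; |HC| = 4.600 ✗.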